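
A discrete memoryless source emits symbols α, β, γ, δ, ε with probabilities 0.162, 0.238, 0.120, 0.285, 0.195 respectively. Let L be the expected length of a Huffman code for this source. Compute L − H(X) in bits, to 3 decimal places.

0.021 bits

Entropy H = −Σ p log₂ p ≈ 2.2614 bits.
Huffman merges: 3/25+81/500→141/500; 39/200+119/500→433/1000; 141/500+57/200→567/1000; 433/1000+567/1000→1. L = 1141/500 ≈ 2.2820.
L − H = 2.2820 − 2.2614 = 0.021 bits.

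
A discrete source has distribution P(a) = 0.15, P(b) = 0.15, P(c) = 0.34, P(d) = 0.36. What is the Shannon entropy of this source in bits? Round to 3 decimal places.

H = −Σ pᵢ log₂ pᵢ.
−0.15·log₂(0.15) = 0.4105
−0.15·log₂(0.15) = 0.4105
−0.34·log₂(0.34) = 0.5292
−0.36·log₂(0.36) = 0.5306
Sum ≈ 1.8809 → 1.881 bits.

1.881 bits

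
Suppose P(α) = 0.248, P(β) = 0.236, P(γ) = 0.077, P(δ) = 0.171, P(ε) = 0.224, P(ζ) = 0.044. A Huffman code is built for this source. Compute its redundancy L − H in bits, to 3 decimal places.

0.020 bits

Entropy H = −Σ p log₂ p ≈ 2.3928 bits.
Huffman merges: 11/250+77/1000→121/1000; 121/1000+171/1000→73/250; 28/125+59/250→23/50; 31/125+73/250→27/50; 23/50+27/50→1. L = 2413/1000 ≈ 2.4130.
L − H = 2.4130 − 2.3928 = 0.020 bits.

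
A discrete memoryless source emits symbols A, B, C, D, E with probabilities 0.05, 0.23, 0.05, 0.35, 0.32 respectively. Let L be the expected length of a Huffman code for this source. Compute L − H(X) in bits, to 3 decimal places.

Entropy H = −Σ p log₂ p ≈ 1.9760 bits.
Huffman merges: 1/20+1/20→1/10; 1/10+23/100→33/100; 8/25+33/100→13/20; 7/20+13/20→1. L = 52/25 ≈ 2.0800.
L − H = 2.0800 − 1.9760 = 0.104 bits.

0.104 bits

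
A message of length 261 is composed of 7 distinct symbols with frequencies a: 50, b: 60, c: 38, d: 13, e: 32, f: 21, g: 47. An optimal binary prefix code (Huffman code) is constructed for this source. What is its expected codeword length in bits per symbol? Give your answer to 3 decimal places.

2.709 bits/symbol

Probabilities are the counts divided by 261.
Repeatedly combine the two least-probable nodes; the expected code length is the sum of the merged weights.
merge 13/261 + 7/87 → 34/261
merge 32/261 + 34/261 → 22/87
merge 38/261 + 47/261 → 85/261
merge 50/261 + 20/87 → 110/261
merge 22/87 + 85/261 → 151/261
merge 110/261 + 151/261 → 1
L = 34/261 + 22/87 + 85/261 + 110/261 + 151/261 + 1 = 707/261 ≈ 2.709 bits/symbol.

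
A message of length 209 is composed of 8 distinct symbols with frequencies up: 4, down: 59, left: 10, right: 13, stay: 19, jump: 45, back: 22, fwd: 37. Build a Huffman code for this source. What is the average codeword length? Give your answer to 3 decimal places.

2.699 bits/symbol

Probabilities are the counts divided by 209.
Repeatedly combine the two least-probable nodes; the expected code length is the sum of the merged weights.
merge 4/209 + 10/209 → 14/209
merge 13/209 + 14/209 → 27/209
merge 1/11 + 2/19 → 41/209
merge 27/209 + 37/209 → 64/209
merge 41/209 + 45/209 → 86/209
merge 59/209 + 64/209 → 123/209
merge 86/209 + 123/209 → 1
L = 14/209 + 27/209 + 41/209 + 64/209 + 86/209 + 123/209 + 1 = 564/209 ≈ 2.699 bits/symbol.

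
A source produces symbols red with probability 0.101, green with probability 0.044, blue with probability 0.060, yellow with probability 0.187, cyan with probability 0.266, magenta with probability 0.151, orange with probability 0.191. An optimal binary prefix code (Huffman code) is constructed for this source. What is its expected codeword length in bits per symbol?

Repeatedly combine the two least-probable nodes; the expected code length is the sum of the merged weights.
merge 11/250 + 3/50 → 13/125
merge 101/1000 + 13/125 → 41/200
merge 151/1000 + 187/1000 → 169/500
merge 191/1000 + 41/200 → 99/250
merge 133/500 + 169/500 → 151/250
merge 99/250 + 151/250 → 1
L = 13/125 + 41/200 + 169/500 + 99/250 + 151/250 + 1 = 2647/1000 = 2.647 bits/symbol.

2.647 bits/symbol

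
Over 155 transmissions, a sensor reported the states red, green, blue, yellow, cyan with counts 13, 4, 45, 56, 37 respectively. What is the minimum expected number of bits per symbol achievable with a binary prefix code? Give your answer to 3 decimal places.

Probabilities are the counts divided by 155.
Repeatedly combine the two least-probable nodes; the expected code length is the sum of the merged weights.
merge 4/155 + 13/155 → 17/155
merge 17/155 + 37/155 → 54/155
merge 9/31 + 54/155 → 99/155
merge 56/155 + 99/155 → 1
L = 17/155 + 54/155 + 99/155 + 1 = 65/31 ≈ 2.097 bits/symbol.

2.097 bits/symbol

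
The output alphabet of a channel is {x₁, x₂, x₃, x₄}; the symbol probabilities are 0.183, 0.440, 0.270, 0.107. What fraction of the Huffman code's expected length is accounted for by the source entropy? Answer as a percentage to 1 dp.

98.6%

Entropy H = −Σ p log₂ p ≈ 1.8245 bits.
Huffman merges: 107/1000+183/1000→29/100; 27/100+29/100→14/25; 11/25+14/25→1. L = 37/20 ≈ 1.8500.
Efficiency = H/L = 1.8245/1.8500 = 98.6%.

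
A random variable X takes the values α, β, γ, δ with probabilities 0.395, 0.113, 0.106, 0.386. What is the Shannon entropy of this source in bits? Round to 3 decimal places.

1.758 bits

H = −Σ pᵢ log₂ pᵢ.
−0.395·log₂(0.395) = 0.5293
−0.113·log₂(0.113) = 0.3555
−0.106·log₂(0.106) = 0.3432
−0.386·log₂(0.386) = 0.5301
Sum ≈ 1.7581 → 1.758 bits.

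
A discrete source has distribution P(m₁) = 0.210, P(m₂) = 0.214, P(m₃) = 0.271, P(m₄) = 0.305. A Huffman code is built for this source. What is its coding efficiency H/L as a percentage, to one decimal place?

99.1%

Entropy H = −Σ p log₂ p ≈ 1.9818 bits.
Huffman merges: 21/100+107/500→53/125; 271/1000+61/200→72/125; 53/125+72/125→1. L = 2 ≈ 2.0000.
Efficiency = H/L = 1.9818/2.0000 = 99.1%.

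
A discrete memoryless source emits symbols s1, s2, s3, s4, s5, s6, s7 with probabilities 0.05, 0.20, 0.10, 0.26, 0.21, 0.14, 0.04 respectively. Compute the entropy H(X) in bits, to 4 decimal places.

H = −Σ pᵢ log₂ pᵢ.
−0.05·log₂(0.05) = 0.2161
−0.20·log₂(0.20) = 0.4644
−0.10·log₂(0.10) = 0.3322
−0.26·log₂(0.26) = 0.5053
−0.21·log₂(0.21) = 0.4728
−0.14·log₂(0.14) = 0.3971
−0.04·log₂(0.04) = 0.1858
Sum ≈ 2.5737 → 2.5737 bits.

2.5737 bits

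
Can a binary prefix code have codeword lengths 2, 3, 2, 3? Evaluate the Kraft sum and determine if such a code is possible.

0.75; yes

With common denominator 2^3 = 8: Σ 2^(−ℓᵢ) = 2/8 + 1/8 + 2/8 + 1/8 = 6/8 = 0.75.
Kraft's inequality requires Σ ≤ 1; here Σ = 0.75 ≤ 1, so such a prefix code exists.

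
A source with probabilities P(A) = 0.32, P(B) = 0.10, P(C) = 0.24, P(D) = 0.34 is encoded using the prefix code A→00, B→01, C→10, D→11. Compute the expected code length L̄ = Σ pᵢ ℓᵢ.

2 bits/symbol

L̄ = Σ pᵢ·ℓᵢ = 0.32·2 + 0.10·2 + 0.24·2 + 0.34·2 = 2 bits/symbol.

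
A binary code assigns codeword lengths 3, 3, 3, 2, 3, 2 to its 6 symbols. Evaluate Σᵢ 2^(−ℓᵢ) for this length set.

1

With common denominator 2^3 = 8: Σ 2^(−ℓᵢ) = 1/8 + 1/8 + 1/8 + 2/8 + 1/8 + 2/8 = 8/8 = 1.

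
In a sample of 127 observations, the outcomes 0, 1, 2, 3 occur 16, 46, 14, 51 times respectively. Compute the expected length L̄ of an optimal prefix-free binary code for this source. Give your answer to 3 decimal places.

1.835 bits/symbol

Probabilities are the counts divided by 127.
Repeatedly combine the two least-probable nodes; the expected code length is the sum of the merged weights.
merge 14/127 + 16/127 → 30/127
merge 30/127 + 46/127 → 76/127
merge 51/127 + 76/127 → 1
L = 30/127 + 76/127 + 1 = 233/127 ≈ 1.835 bits/symbol.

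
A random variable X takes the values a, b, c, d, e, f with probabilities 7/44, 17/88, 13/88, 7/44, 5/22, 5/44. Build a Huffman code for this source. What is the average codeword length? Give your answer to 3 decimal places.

Repeatedly combine the two least-probable nodes; the expected code length is the sum of the merged weights.
merge 5/44 + 13/88 → 23/88
merge 7/44 + 7/44 → 7/22
merge 17/88 + 5/22 → 37/88
merge 23/88 + 7/22 → 51/88
merge 37/88 + 51/88 → 1
L = 23/88 + 7/22 + 37/88 + 51/88 + 1 = 227/88 ≈ 2.580 bits/symbol.

2.580 bits/symbol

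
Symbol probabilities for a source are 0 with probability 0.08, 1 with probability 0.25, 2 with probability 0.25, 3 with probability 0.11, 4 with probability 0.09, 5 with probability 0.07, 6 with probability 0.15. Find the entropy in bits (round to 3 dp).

H = −Σ pᵢ log₂ pᵢ.
−0.08·log₂(0.08) = 0.2915
−0.25·log₂(0.25) = 0.5000
−0.25·log₂(0.25) = 0.5000
−0.11·log₂(0.11) = 0.3503
−0.09·log₂(0.09) = 0.3127
−0.07·log₂(0.07) = 0.2686
−0.15·log₂(0.15) = 0.4105
Sum ≈ 2.6335 → 2.634 bits.

2.634 bits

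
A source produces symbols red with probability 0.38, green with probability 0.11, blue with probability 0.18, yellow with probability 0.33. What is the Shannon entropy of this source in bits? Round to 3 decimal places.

H = −Σ pᵢ log₂ pᵢ.
−0.38·log₂(0.38) = 0.5305
−0.11·log₂(0.11) = 0.3503
−0.18·log₂(0.18) = 0.4453
−0.33·log₂(0.33) = 0.5278
Sum ≈ 1.8539 → 1.854 bits.

1.854 bits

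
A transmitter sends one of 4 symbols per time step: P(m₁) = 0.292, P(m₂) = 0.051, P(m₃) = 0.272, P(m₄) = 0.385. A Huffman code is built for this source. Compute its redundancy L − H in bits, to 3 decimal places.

0.159 bits

Entropy H = −Σ p log₂ p ≈ 1.7786 bits.
Huffman merges: 51/1000+34/125→323/1000; 73/250+323/1000→123/200; 77/200+123/200→1. L = 969/500 ≈ 1.9380.
L − H = 1.9380 − 1.7786 = 0.159 bits.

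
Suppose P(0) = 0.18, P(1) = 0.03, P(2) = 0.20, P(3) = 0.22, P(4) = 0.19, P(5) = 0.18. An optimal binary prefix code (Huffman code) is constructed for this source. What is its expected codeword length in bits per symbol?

Repeatedly combine the two least-probable nodes; the expected code length is the sum of the merged weights.
merge 3/100 + 9/50 → 21/100
merge 9/50 + 19/100 → 37/100
merge 1/5 + 21/100 → 41/100
merge 11/50 + 37/100 → 59/100
merge 41/100 + 59/100 → 1
L = 21/100 + 37/100 + 41/100 + 59/100 + 1 = 129/50 = 2.58 bits/symbol.

2.58 bits/symbol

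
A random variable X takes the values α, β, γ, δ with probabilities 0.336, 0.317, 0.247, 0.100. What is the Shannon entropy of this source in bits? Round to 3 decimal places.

H = −Σ pᵢ log₂ pᵢ.
−0.336·log₂(0.336) = 0.5287
−0.317·log₂(0.317) = 0.5254
−0.247·log₂(0.247) = 0.4983
−0.100·log₂(0.100) = 0.3322
Sum ≈ 1.8846 → 1.885 bits.

1.885 bits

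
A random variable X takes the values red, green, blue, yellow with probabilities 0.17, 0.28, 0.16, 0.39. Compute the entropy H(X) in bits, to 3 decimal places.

H = −Σ pᵢ log₂ pᵢ.
−0.17·log₂(0.17) = 0.4346
−0.28·log₂(0.28) = 0.5142
−0.16·log₂(0.16) = 0.4230
−0.39·log₂(0.39) = 0.5298
Sum ≈ 1.9016 → 1.902 bits.

1.902 bits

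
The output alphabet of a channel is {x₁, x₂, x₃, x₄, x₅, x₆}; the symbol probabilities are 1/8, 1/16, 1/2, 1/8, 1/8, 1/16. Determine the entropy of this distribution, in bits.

2.125 bits

Each probability is a power of 1/2, so log₂(1/p) is an integer.
H = Σ p·log₂(1/p) = 1/8·3 + 1/16·4 + 1/2·1 + 1/8·3 + 1/8·3 + 1/16·4 = 2.125 bits.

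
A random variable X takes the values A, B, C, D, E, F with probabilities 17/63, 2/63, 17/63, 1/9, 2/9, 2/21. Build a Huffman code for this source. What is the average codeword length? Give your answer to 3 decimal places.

2.365 bits/symbol

Repeatedly combine the two least-probable nodes; the expected code length is the sum of the merged weights.
merge 2/63 + 2/21 → 8/63
merge 1/9 + 8/63 → 5/21
merge 2/9 + 5/21 → 29/63
merge 17/63 + 17/63 → 34/63
merge 29/63 + 34/63 → 1
L = 8/63 + 5/21 + 29/63 + 34/63 + 1 = 149/63 ≈ 2.365 bits/symbol.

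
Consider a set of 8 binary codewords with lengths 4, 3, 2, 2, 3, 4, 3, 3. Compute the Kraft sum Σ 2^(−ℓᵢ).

1.125

With common denominator 2^4 = 16: Σ 2^(−ℓᵢ) = 1/16 + 2/16 + 4/16 + 4/16 + 2/16 + 1/16 + 2/16 + 2/16 = 18/16 = 1.125.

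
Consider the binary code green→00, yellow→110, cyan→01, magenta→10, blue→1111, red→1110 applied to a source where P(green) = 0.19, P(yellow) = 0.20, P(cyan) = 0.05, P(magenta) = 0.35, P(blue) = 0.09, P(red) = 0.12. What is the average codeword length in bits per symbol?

2.62 bits/symbol

L̄ = Σ pᵢ·ℓᵢ = 0.19·2 + 0.20·3 + 0.05·2 + 0.35·2 + 0.09·4 + 0.12·4 = 2.62 bits/symbol.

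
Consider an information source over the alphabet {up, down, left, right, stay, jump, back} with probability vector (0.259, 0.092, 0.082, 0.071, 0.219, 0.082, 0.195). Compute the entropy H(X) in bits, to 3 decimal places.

2.624 bits

H = −Σ pᵢ log₂ pᵢ.
−0.259·log₂(0.259) = 0.5048
−0.092·log₂(0.092) = 0.3167
−0.082·log₂(0.082) = 0.2959
−0.071·log₂(0.071) = 0.2709
−0.219·log₂(0.219) = 0.4798
−0.082·log₂(0.082) = 0.2959
−0.195·log₂(0.195) = 0.4599
Sum ≈ 2.6239 → 2.624 bits.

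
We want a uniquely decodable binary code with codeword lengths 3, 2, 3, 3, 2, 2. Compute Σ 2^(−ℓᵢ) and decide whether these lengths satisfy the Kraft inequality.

With common denominator 2^3 = 8: Σ 2^(−ℓᵢ) = 1/8 + 2/8 + 1/8 + 1/8 + 2/8 + 2/8 = 9/8 = 1.125.
Kraft's inequality requires Σ ≤ 1; here Σ = 1.125 > 1, so no such prefix code exists.

1.125; no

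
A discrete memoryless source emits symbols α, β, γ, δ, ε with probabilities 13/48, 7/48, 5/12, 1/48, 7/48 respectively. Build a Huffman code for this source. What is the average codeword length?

2.0625 bits/symbol

Repeatedly combine the two least-probable nodes; the expected code length is the sum of the merged weights.
merge 1/48 + 7/48 → 1/6
merge 7/48 + 1/6 → 5/16
merge 13/48 + 5/16 → 7/12
merge 5/12 + 7/12 → 1
L = 1/6 + 5/16 + 7/12 + 1 = 33/16 = 2.0625 bits/symbol.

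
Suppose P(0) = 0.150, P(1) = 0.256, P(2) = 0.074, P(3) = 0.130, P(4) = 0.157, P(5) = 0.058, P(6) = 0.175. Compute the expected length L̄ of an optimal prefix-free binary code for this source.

Repeatedly combine the two least-probable nodes; the expected code length is the sum of the merged weights.
merge 29/500 + 37/500 → 33/250
merge 13/100 + 33/250 → 131/500
merge 3/20 + 157/1000 → 307/1000
merge 7/40 + 32/125 → 431/1000
merge 131/500 + 307/1000 → 569/1000
merge 431/1000 + 569/1000 → 1
L = 33/250 + 131/500 + 307/1000 + 431/1000 + 569/1000 + 1 = 2701/1000 = 2.701 bits/symbol.

2.701 bits/symbol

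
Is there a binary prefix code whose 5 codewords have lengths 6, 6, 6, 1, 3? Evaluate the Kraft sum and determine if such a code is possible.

0.671875; yes

With common denominator 2^6 = 64: Σ 2^(−ℓᵢ) = 1/64 + 1/64 + 1/64 + 32/64 + 8/64 = 43/64 = 0.671875.
Kraft's inequality requires Σ ≤ 1; here Σ = 0.671875 ≤ 1, so such a prefix code exists.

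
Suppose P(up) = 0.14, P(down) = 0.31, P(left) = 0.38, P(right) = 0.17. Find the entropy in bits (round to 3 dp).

1.886 bits

H = −Σ pᵢ log₂ pᵢ.
−0.14·log₂(0.14) = 0.3971
−0.31·log₂(0.31) = 0.5238
−0.38·log₂(0.38) = 0.5305
−0.17·log₂(0.17) = 0.4346
Sum ≈ 1.8859 → 1.886 bits.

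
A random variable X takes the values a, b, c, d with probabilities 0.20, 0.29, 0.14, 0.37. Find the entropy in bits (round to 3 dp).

H = −Σ pᵢ log₂ pᵢ.
−0.20·log₂(0.20) = 0.4644
−0.29·log₂(0.29) = 0.5179
−0.14·log₂(0.14) = 0.3971
−0.37·log₂(0.37) = 0.5307
Sum ≈ 1.9101 → 1.910 bits.

1.910 bits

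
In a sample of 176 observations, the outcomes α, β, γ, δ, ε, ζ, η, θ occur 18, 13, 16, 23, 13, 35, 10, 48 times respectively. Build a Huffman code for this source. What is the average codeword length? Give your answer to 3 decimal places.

2.824 bits/symbol

Probabilities are the counts divided by 176.
Repeatedly combine the two least-probable nodes; the expected code length is the sum of the merged weights.
merge 5/88 + 13/176 → 23/176
merge 13/176 + 1/11 → 29/176
merge 9/88 + 23/176 → 41/176
merge 23/176 + 29/176 → 13/44
merge 35/176 + 41/176 → 19/44
merge 3/11 + 13/44 → 25/44
merge 19/44 + 25/44 → 1
L = 23/176 + 29/176 + 41/176 + 13/44 + 19/44 + 25/44 + 1 = 497/176 ≈ 2.824 bits/symbol.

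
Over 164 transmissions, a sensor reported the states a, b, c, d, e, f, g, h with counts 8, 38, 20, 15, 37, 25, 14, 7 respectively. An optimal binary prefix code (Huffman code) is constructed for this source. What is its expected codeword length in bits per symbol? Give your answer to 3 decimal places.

2.811 bits/symbol

Probabilities are the counts divided by 164.
Repeatedly combine the two least-probable nodes; the expected code length is the sum of the merged weights.
merge 7/164 + 2/41 → 15/164
merge 7/82 + 15/164 → 29/164
merge 15/164 + 5/41 → 35/164
merge 25/164 + 29/164 → 27/82
merge 35/164 + 37/164 → 18/41
merge 19/82 + 27/82 → 23/41
merge 18/41 + 23/41 → 1
L = 15/164 + 29/164 + 35/164 + 27/82 + 18/41 + 23/41 + 1 = 461/164 ≈ 2.811 bits/symbol.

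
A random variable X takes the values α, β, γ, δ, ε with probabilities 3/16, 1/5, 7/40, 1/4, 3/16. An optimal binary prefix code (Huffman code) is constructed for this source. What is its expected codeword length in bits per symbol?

Repeatedly combine the two least-probable nodes; the expected code length is the sum of the merged weights.
merge 7/40 + 3/16 → 29/80
merge 3/16 + 1/5 → 31/80
merge 1/4 + 29/80 → 49/80
merge 31/80 + 49/80 → 1
L = 29/80 + 31/80 + 49/80 + 1 = 189/80 = 2.3625 bits/symbol.

2.3625 bits/symbol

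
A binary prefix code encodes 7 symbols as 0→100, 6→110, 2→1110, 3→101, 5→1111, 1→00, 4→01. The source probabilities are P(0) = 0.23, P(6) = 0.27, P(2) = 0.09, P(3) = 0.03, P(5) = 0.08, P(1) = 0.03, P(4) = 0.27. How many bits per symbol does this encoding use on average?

2.87 bits/symbol

L̄ = Σ pᵢ·ℓᵢ = 0.23·3 + 0.27·3 + 0.09·4 + 0.03·3 + 0.08·4 + 0.03·2 + 0.27·2 = 2.87 bits/symbol.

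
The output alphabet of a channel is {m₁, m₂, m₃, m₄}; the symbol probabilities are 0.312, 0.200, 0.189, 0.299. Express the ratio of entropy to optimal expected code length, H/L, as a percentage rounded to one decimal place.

98.2%

Entropy H = −Σ p log₂ p ≈ 1.9637 bits.
Huffman merges: 189/1000+1/5→389/1000; 299/1000+39/125→611/1000; 389/1000+611/1000→1. L = 2 ≈ 2.0000.
Efficiency = H/L = 1.9637/2.0000 = 98.2%.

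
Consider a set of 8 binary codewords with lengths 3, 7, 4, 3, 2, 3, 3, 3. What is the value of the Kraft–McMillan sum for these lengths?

With common denominator 2^7 = 128: Σ 2^(−ℓᵢ) = 16/128 + 1/128 + 8/128 + 16/128 + 32/128 + 16/128 + 16/128 + 16/128 = 121/128 = 0.9453125.

0.9453125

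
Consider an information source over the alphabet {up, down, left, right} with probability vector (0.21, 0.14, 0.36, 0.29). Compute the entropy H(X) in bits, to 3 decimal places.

H = −Σ pᵢ log₂ pᵢ.
−0.21·log₂(0.21) = 0.4728
−0.14·log₂(0.14) = 0.3971
−0.36·log₂(0.36) = 0.5306
−0.29·log₂(0.29) = 0.5179
Sum ≈ 1.9185 → 1.918 bits.

1.918 bits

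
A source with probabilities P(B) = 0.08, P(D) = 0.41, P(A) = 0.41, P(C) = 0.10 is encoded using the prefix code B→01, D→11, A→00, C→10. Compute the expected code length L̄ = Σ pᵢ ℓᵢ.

2 bits/symbol

L̄ = Σ pᵢ·ℓᵢ = 0.08·2 + 0.41·2 + 0.41·2 + 0.10·2 = 2 bits/symbol.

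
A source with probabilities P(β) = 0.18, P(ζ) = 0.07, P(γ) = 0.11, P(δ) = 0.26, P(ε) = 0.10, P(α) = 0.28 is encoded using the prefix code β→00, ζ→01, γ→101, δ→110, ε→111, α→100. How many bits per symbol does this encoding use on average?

L̄ = Σ pᵢ·ℓᵢ = 0.18·2 + 0.07·2 + 0.11·3 + 0.26·3 + 0.10·3 + 0.28·3 = 2.75 bits/symbol.

2.75 bits/symbol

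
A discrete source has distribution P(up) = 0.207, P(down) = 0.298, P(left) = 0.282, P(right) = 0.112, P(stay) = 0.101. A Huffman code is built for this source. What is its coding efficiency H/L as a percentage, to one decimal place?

Entropy H = −Σ p log₂ p ≈ 2.1937 bits.
Huffman merges: 101/1000+14/125→213/1000; 207/1000+213/1000→21/50; 141/500+149/500→29/50; 21/50+29/50→1. L = 2213/1000 ≈ 2.2130.
Efficiency = H/L = 2.1937/2.2130 = 99.1%.

99.1%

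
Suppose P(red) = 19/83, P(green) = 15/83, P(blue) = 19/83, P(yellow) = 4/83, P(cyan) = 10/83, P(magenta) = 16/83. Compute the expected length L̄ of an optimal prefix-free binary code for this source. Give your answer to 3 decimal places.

2.518 bits/symbol

Repeatedly combine the two least-probable nodes; the expected code length is the sum of the merged weights.
merge 4/83 + 10/83 → 14/83
merge 14/83 + 15/83 → 29/83
merge 16/83 + 19/83 → 35/83
merge 19/83 + 29/83 → 48/83
merge 35/83 + 48/83 → 1
L = 14/83 + 29/83 + 35/83 + 48/83 + 1 = 209/83 ≈ 2.518 bits/symbol.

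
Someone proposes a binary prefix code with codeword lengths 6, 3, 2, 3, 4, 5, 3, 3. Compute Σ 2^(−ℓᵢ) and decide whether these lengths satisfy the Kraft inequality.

0.859375; yes

With common denominator 2^6 = 64: Σ 2^(−ℓᵢ) = 1/64 + 8/64 + 16/64 + 8/64 + 4/64 + 2/64 + 8/64 + 8/64 = 55/64 = 0.859375.
Kraft's inequality requires Σ ≤ 1; here Σ = 0.859375 ≤ 1, so such a prefix code exists.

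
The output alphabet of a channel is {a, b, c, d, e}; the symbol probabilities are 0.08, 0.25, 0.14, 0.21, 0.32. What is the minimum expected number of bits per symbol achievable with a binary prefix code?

Repeatedly combine the two least-probable nodes; the expected code length is the sum of the merged weights.
merge 2/25 + 7/50 → 11/50
merge 21/100 + 11/50 → 43/100
merge 1/4 + 8/25 → 57/100
merge 43/100 + 57/100 → 1
L = 11/50 + 43/100 + 57/100 + 1 = 111/50 = 2.22 bits/symbol.

2.22 bits/symbol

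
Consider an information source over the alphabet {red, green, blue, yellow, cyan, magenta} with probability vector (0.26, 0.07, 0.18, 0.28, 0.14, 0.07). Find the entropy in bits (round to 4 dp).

2.3990 bits

H = −Σ pᵢ log₂ pᵢ.
−0.26·log₂(0.26) = 0.5053
−0.07·log₂(0.07) = 0.2686
−0.18·log₂(0.18) = 0.4453
−0.28·log₂(0.28) = 0.5142
−0.14·log₂(0.14) = 0.3971
−0.07·log₂(0.07) = 0.2686
Sum ≈ 2.3990 → 2.3990 bits.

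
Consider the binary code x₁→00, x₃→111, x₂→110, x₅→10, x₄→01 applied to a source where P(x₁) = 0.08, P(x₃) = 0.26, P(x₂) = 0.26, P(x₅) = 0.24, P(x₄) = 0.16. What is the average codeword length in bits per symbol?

2.52 bits/symbol

L̄ = Σ pᵢ·ℓᵢ = 0.08·2 + 0.26·3 + 0.26·3 + 0.24·2 + 0.16·2 = 2.52 bits/symbol.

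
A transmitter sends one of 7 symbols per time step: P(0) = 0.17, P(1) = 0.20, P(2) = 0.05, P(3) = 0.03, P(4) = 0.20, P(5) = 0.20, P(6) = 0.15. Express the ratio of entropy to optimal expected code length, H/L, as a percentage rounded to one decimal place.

Entropy H = −Σ p log₂ p ≈ 2.6062 bits.
Huffman merges: 3/100+1/20→2/25; 2/25+3/20→23/100; 17/100+1/5→37/100; 1/5+1/5→2/5; 23/100+37/100→3/5; 2/5+3/5→1. L = 67/25 ≈ 2.6800.
Efficiency = H/L = 2.6062/2.6800 = 97.2%.

97.2%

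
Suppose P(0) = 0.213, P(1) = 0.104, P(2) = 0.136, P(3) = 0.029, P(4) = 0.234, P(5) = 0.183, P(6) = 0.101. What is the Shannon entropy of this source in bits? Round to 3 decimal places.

H = −Σ pᵢ log₂ pᵢ.
−0.213·log₂(0.213) = 0.4752
−0.104·log₂(0.104) = 0.3396
−0.136·log₂(0.136) = 0.3915
−0.029·log₂(0.029) = 0.1481
−0.234·log₂(0.234) = 0.4903
−0.183·log₂(0.183) = 0.4484
−0.101·log₂(0.101) = 0.3341
Sum ≈ 2.6272 → 2.627 bits.

2.627 bits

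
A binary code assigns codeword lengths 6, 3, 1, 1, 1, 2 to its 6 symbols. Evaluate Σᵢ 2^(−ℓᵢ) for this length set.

With common denominator 2^6 = 64: Σ 2^(−ℓᵢ) = 1/64 + 8/64 + 32/64 + 32/64 + 32/64 + 16/64 = 121/64 = 1.890625.

1.890625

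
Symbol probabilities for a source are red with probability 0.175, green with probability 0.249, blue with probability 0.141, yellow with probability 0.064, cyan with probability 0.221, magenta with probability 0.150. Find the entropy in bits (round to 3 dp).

H = −Σ pᵢ log₂ pᵢ.
−0.175·log₂(0.175) = 0.4401
−0.249·log₂(0.249) = 0.4994
−0.141·log₂(0.141) = 0.3985
−0.064·log₂(0.064) = 0.2538
−0.221·log₂(0.221) = 0.4813
−0.150·log₂(0.150) = 0.4105
Sum ≈ 2.4837 → 2.484 bits.

2.484 bits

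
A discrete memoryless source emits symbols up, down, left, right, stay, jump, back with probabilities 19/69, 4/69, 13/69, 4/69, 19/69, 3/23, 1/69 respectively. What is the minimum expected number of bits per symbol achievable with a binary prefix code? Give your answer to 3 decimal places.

2.464 bits/symbol

Repeatedly combine the two least-probable nodes; the expected code length is the sum of the merged weights.
merge 1/69 + 4/69 → 5/69
merge 4/69 + 5/69 → 3/23
merge 3/23 + 3/23 → 6/23
merge 13/69 + 6/23 → 31/69
merge 19/69 + 19/69 → 38/69
merge 31/69 + 38/69 → 1
L = 5/69 + 3/23 + 6/23 + 31/69 + 38/69 + 1 = 170/69 ≈ 2.464 bits/symbol.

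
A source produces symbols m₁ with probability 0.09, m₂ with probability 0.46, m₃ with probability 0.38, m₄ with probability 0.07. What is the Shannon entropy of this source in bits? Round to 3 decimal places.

1.627 bits

H = −Σ pᵢ log₂ pᵢ.
−0.09·log₂(0.09) = 0.3127
−0.46·log₂(0.46) = 0.5153
−0.38·log₂(0.38) = 0.5305
−0.07·log₂(0.07) = 0.2686
Sum ≈ 1.6270 → 1.627 bits.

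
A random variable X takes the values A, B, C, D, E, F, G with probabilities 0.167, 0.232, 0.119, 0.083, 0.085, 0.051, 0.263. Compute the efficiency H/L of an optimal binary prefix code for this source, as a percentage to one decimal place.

99.0%

Entropy H = −Σ p log₂ p ≈ 2.6117 bits.
Huffman merges: 51/1000+83/1000→67/500; 17/200+119/1000→51/250; 67/500+167/1000→301/1000; 51/250+29/125→109/250; 263/1000+301/1000→141/250; 109/250+141/250→1. L = 2639/1000 ≈ 2.6390.
Efficiency = H/L = 2.6117/2.6390 = 99.0%.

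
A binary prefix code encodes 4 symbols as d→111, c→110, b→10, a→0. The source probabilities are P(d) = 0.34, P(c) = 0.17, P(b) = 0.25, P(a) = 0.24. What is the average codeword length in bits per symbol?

2.27 bits/symbol

L̄ = Σ pᵢ·ℓᵢ = 0.34·3 + 0.17·3 + 0.25·2 + 0.24·1 = 2.27 bits/symbol.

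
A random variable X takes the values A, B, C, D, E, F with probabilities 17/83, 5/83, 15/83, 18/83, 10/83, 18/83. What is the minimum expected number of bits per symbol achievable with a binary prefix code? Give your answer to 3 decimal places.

2.542 bits/symbol

Repeatedly combine the two least-probable nodes; the expected code length is the sum of the merged weights.
merge 5/83 + 10/83 → 15/83
merge 15/83 + 15/83 → 30/83
merge 17/83 + 18/83 → 35/83
merge 18/83 + 30/83 → 48/83
merge 35/83 + 48/83 → 1
L = 15/83 + 30/83 + 35/83 + 48/83 + 1 = 211/83 ≈ 2.542 bits/symbol.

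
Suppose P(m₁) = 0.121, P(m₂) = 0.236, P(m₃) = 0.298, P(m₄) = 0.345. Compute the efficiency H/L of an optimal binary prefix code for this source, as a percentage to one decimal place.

95.5%

Entropy H = −Σ p log₂ p ≈ 1.9105 bits.
Huffman merges: 121/1000+59/250→357/1000; 149/500+69/200→643/1000; 357/1000+643/1000→1. L = 2 ≈ 2.0000.
Efficiency = H/L = 1.9105/2.0000 = 95.5%.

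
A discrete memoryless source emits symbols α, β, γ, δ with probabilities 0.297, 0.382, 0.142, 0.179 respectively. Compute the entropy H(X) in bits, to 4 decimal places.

1.8947 bits

H = −Σ pᵢ log₂ pᵢ.
−0.297·log₂(0.297) = 0.5202
−0.382·log₂(0.382) = 0.5304
−0.142·log₂(0.142) = 0.3999
−0.179·log₂(0.179) = 0.4443
Sum ≈ 1.8947 → 1.8947 bits.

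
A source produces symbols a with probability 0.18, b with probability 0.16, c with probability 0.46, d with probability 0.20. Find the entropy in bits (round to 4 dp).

1.8480 bits

H = −Σ pᵢ log₂ pᵢ.
−0.18·log₂(0.18) = 0.4453
−0.16·log₂(0.16) = 0.4230
−0.46·log₂(0.46) = 0.5153
−0.20·log₂(0.20) = 0.4644
Sum ≈ 1.8480 → 1.8480 bits.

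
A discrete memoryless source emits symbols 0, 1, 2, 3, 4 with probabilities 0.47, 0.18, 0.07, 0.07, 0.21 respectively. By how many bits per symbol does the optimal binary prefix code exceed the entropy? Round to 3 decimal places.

Entropy H = −Σ p log₂ p ≈ 1.9672 bits.
Huffman merges: 7/100+7/100→7/50; 7/50+9/50→8/25; 21/100+8/25→53/100; 47/100+53/100→1. L = 199/100 ≈ 1.9900.
L − H = 1.9900 − 1.9672 = 0.023 bits.

0.023 bits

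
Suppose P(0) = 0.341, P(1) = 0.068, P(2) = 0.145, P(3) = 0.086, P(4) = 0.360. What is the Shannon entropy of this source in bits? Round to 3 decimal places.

2.032 bits

H = −Σ pᵢ log₂ pᵢ.
−0.341·log₂(0.341) = 0.5293
−0.068·log₂(0.068) = 0.2637
−0.145·log₂(0.145) = 0.4040
−0.086·log₂(0.086) = 0.3044
−0.360·log₂(0.360) = 0.5306
Sum ≈ 2.0320 → 2.032 bits.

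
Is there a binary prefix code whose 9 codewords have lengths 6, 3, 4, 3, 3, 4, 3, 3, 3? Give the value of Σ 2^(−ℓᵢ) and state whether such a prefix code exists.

With common denominator 2^6 = 64: Σ 2^(−ℓᵢ) = 1/64 + 8/64 + 4/64 + 8/64 + 8/64 + 4/64 + 8/64 + 8/64 + 8/64 = 57/64 = 0.890625.
Kraft's inequality requires Σ ≤ 1; here Σ = 0.890625 ≤ 1, so such a prefix code exists.

0.890625; yes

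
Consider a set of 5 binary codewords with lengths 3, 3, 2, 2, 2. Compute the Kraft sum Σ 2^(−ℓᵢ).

With common denominator 2^3 = 8: Σ 2^(−ℓᵢ) = 1/8 + 1/8 + 2/8 + 2/8 + 2/8 = 8/8 = 1.

1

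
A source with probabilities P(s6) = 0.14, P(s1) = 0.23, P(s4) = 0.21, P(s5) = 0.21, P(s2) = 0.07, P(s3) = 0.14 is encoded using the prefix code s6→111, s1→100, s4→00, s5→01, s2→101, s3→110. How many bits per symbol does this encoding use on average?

L̄ = Σ pᵢ·ℓᵢ = 0.14·3 + 0.23·3 + 0.21·2 + 0.21·2 + 0.07·3 + 0.14·3 = 2.58 bits/symbol.

2.58 bits/symbol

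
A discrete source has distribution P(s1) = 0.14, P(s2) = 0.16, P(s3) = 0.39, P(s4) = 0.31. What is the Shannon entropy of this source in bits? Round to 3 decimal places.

H = −Σ pᵢ log₂ pᵢ.
−0.14·log₂(0.14) = 0.3971
−0.16·log₂(0.16) = 0.4230
−0.39·log₂(0.39) = 0.5298
−0.31·log₂(0.31) = 0.5238
Sum ≈ 1.8737 → 1.874 bits.

1.874 bits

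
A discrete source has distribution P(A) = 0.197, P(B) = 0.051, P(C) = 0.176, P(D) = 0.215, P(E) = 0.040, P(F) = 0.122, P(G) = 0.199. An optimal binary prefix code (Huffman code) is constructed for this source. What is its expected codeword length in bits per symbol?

Repeatedly combine the two least-probable nodes; the expected code length is the sum of the merged weights.
merge 1/25 + 51/1000 → 91/1000
merge 91/1000 + 61/500 → 213/1000
merge 22/125 + 197/1000 → 373/1000
merge 199/1000 + 213/1000 → 103/250
merge 43/200 + 373/1000 → 147/250
merge 103/250 + 147/250 → 1
L = 91/1000 + 213/1000 + 373/1000 + 103/250 + 147/250 + 1 = 2677/1000 = 2.677 bits/symbol.

2.677 bits/symbol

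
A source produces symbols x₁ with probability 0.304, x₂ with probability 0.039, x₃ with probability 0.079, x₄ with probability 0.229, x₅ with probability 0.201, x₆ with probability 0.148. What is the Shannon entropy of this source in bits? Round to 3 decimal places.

2.354 bits

H = −Σ pᵢ log₂ pᵢ.
−0.304·log₂(0.304) = 0.5222
−0.039·log₂(0.039) = 0.1825
−0.079·log₂(0.079) = 0.2893
−0.229·log₂(0.229) = 0.4870
−0.201·log₂(0.201) = 0.4653
−0.148·log₂(0.148) = 0.4079
Sum ≈ 2.3542 → 2.354 bits.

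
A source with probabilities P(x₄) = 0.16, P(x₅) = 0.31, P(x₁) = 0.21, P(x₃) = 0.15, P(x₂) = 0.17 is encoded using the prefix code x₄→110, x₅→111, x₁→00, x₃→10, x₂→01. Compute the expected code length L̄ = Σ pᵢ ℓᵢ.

L̄ = Σ pᵢ·ℓᵢ = 0.16·3 + 0.31·3 + 0.21·2 + 0.15·2 + 0.17·2 = 2.47 bits/symbol.

2.47 bits/symbol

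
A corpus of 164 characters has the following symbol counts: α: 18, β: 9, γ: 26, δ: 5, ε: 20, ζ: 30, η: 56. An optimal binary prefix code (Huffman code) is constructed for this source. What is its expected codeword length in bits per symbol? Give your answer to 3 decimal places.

2.561 bits/symbol

Probabilities are the counts divided by 164.
Repeatedly combine the two least-probable nodes; the expected code length is the sum of the merged weights.
merge 5/164 + 9/164 → 7/82
merge 7/82 + 9/82 → 8/41
merge 5/41 + 13/82 → 23/82
merge 15/82 + 8/41 → 31/82
merge 23/82 + 14/41 → 51/82
merge 31/82 + 51/82 → 1
L = 7/82 + 8/41 + 23/82 + 31/82 + 51/82 + 1 = 105/41 ≈ 2.561 bits/symbol.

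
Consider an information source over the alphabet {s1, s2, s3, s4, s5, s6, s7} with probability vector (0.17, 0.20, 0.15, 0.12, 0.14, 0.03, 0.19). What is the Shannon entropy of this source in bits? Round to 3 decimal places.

H = −Σ pᵢ log₂ pᵢ.
−0.17·log₂(0.17) = 0.4346
−0.20·log₂(0.20) = 0.4644
−0.15·log₂(0.15) = 0.4105
−0.12·log₂(0.12) = 0.3671
−0.14·log₂(0.14) = 0.3971
−0.03·log₂(0.03) = 0.1518
−0.19·log₂(0.19) = 0.4552
Sum ≈ 2.6807 → 2.681 bits.

2.681 bits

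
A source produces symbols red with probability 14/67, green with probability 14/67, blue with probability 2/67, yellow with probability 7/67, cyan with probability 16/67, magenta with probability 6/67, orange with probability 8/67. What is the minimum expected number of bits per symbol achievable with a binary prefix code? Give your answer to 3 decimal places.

2.672 bits/symbol

Repeatedly combine the two least-probable nodes; the expected code length is the sum of the merged weights.
merge 2/67 + 6/67 → 8/67
merge 7/67 + 8/67 → 15/67
merge 8/67 + 14/67 → 22/67
merge 14/67 + 15/67 → 29/67
merge 16/67 + 22/67 → 38/67
merge 29/67 + 38/67 → 1
L = 8/67 + 15/67 + 22/67 + 29/67 + 38/67 + 1 = 179/67 ≈ 2.672 bits/symbol.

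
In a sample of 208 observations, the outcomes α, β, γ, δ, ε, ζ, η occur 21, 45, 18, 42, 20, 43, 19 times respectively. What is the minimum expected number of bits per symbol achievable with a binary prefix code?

Probabilities are the counts divided by 208.
Repeatedly combine the two least-probable nodes; the expected code length is the sum of the merged weights.
merge 9/104 + 19/208 → 37/208
merge 5/52 + 21/208 → 41/208
merge 37/208 + 41/208 → 3/8
merge 21/104 + 43/208 → 85/208
merge 45/208 + 3/8 → 123/208
merge 85/208 + 123/208 → 1
L = 37/208 + 41/208 + 3/8 + 85/208 + 123/208 + 1 = 11/4 = 2.75 bits/symbol.

2.75 bits/symbol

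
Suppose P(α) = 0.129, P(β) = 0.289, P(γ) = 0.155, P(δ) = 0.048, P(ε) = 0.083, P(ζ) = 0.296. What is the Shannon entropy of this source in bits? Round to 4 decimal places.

2.3438 bits

H = −Σ pᵢ log₂ pᵢ.
−0.129·log₂(0.129) = 0.3811
−0.289·log₂(0.289) = 0.5176
−0.155·log₂(0.155) = 0.4169
−0.048·log₂(0.048) = 0.2103
−0.083·log₂(0.083) = 0.2980
−0.296·log₂(0.296) = 0.5199
Sum ≈ 2.3438 → 2.3438 bits.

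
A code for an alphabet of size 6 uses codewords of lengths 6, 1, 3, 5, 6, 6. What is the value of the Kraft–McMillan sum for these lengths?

0.703125

With common denominator 2^6 = 64: Σ 2^(−ℓᵢ) = 1/64 + 32/64 + 8/64 + 2/64 + 1/64 + 1/64 = 45/64 = 0.703125.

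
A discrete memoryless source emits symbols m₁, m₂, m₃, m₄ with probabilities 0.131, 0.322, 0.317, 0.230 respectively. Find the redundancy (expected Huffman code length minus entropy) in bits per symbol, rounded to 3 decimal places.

0.076 bits

Entropy H = −Σ p log₂ p ≈ 1.9236 bits.
Huffman merges: 131/1000+23/100→361/1000; 317/1000+161/500→639/1000; 361/1000+639/1000→1. L = 2 ≈ 2.0000.
L − H = 2.0000 − 1.9236 = 0.076 bits.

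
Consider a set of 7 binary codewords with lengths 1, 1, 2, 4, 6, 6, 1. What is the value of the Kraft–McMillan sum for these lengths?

With common denominator 2^6 = 64: Σ 2^(−ℓᵢ) = 32/64 + 32/64 + 16/64 + 4/64 + 1/64 + 1/64 + 32/64 = 118/64 = 1.84375.

1.84375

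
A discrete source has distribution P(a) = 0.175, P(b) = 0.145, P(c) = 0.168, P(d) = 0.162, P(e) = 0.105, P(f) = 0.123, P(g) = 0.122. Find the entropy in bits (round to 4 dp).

2.7853 bits

H = −Σ pᵢ log₂ pᵢ.
−0.175·log₂(0.175) = 0.4401
−0.145·log₂(0.145) = 0.4040
−0.168·log₂(0.168) = 0.4323
−0.162·log₂(0.162) = 0.4254
−0.105·log₂(0.105) = 0.3414
−0.123·log₂(0.123) = 0.3719
−0.122·log₂(0.122) = 0.3703
Sum ≈ 2.7853 → 2.7853 bits.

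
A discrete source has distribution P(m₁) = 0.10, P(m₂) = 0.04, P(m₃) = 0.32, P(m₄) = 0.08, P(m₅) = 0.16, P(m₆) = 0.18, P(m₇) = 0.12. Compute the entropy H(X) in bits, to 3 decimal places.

2.571 bits

H = −Σ pᵢ log₂ pᵢ.
−0.10·log₂(0.10) = 0.3322
−0.04·log₂(0.04) = 0.1858
−0.32·log₂(0.32) = 0.5260
−0.08·log₂(0.08) = 0.2915
−0.16·log₂(0.16) = 0.4230
−0.18·log₂(0.18) = 0.4453
−0.12·log₂(0.12) = 0.3671
Sum ≈ 2.5709 → 2.571 bits.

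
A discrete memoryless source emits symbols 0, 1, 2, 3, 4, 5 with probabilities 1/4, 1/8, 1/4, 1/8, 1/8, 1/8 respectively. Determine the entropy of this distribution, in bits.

Each probability is a power of 1/2, so log₂(1/p) is an integer.
H = Σ p·log₂(1/p) = 1/4·2 + 1/8·3 + 1/4·2 + 1/8·3 + 1/8·3 + 1/8·3 = 2.5 bits.

2.5 bits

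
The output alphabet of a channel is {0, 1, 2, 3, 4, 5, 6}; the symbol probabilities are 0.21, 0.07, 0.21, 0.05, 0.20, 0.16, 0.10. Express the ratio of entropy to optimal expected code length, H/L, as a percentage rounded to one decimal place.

98.1%

Entropy H = −Σ p log₂ p ≈ 2.6499 bits.
Huffman merges: 1/20+7/100→3/25; 1/10+3/25→11/50; 4/25+1/5→9/25; 21/100+21/100→21/50; 11/50+9/25→29/50; 21/50+29/50→1. L = 27/10 ≈ 2.7000.
Efficiency = H/L = 2.6499/2.7000 = 98.1%.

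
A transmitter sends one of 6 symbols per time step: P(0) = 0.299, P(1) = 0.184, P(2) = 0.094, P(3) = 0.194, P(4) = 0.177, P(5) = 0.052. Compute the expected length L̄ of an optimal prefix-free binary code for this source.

Repeatedly combine the two least-probable nodes; the expected code length is the sum of the merged weights.
merge 13/250 + 47/500 → 73/500
merge 73/500 + 177/1000 → 323/1000
merge 23/125 + 97/500 → 189/500
merge 299/1000 + 323/1000 → 311/500
merge 189/500 + 311/500 → 1
L = 73/500 + 323/1000 + 189/500 + 311/500 + 1 = 2469/1000 = 2.469 bits/symbol.

2.469 bits/symbol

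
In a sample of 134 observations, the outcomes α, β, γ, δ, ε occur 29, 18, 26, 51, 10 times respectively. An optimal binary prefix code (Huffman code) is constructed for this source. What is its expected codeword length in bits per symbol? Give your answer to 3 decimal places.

Probabilities are the counts divided by 134.
Repeatedly combine the two least-probable nodes; the expected code length is the sum of the merged weights.
merge 5/67 + 9/67 → 14/67
merge 13/67 + 14/67 → 27/67
merge 29/134 + 51/134 → 40/67
merge 27/67 + 40/67 → 1
L = 14/67 + 27/67 + 40/67 + 1 = 148/67 ≈ 2.209 bits/symbol.

2.209 bits/symbol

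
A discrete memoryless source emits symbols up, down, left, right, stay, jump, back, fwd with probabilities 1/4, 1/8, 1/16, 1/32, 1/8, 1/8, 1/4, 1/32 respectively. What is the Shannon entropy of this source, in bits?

Each probability is a power of 1/2, so log₂(1/p) is an integer.
H = Σ p·log₂(1/p) = 1/4·2 + 1/8·3 + 1/16·4 + 1/32·5 + 1/8·3 + 1/8·3 + 1/4·2 + 1/32·5 = 2.6875 bits.

2.6875 bits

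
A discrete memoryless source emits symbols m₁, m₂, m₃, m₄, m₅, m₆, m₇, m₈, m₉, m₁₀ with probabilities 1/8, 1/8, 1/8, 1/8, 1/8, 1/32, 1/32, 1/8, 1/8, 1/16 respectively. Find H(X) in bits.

Each probability is a power of 1/2, so log₂(1/p) is an integer.
H = Σ p·log₂(1/p) = 1/8·3 + 1/8·3 + 1/8·3 + 1/8·3 + 1/8·3 + 1/32·5 + 1/32·5 + 1/8·3 + 1/8·3 + 1/16·4 = 3.1875 bits.

3.1875 bits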